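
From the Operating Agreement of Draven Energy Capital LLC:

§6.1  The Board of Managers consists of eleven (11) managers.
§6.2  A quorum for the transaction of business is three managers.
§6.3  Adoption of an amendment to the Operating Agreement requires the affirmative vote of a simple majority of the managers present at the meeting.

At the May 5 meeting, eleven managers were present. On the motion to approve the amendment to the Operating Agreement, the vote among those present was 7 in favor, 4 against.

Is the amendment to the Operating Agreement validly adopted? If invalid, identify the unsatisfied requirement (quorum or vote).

Valid — all requirements satisfied.

Quorum: 11 present; quorum is 3. Satisfied.
Vote: the amendment to the Operating Agreement requires a majority of the managers present (11). A majority of 11 is 6, so 6 affirmative votes are needed; 7 voted in favor. Satisfied.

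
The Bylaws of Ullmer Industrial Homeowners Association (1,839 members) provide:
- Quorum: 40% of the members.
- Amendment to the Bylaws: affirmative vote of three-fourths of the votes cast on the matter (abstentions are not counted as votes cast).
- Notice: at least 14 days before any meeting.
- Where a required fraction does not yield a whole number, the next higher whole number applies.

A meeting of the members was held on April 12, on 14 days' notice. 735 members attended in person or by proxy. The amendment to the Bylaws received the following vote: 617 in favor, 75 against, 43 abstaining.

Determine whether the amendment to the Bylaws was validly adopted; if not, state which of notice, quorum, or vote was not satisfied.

Notice: 14 days given; 14 required. Satisfied.
Quorum: 40% of 1,839 = 735.60, rounded up to 736; 735 present. Not satisfied.
Vote: requires three-fourths of the votes cast (735 − 43 abstaining = 692); 3/4 of 692 = 519, so 519 needed; 617 in favor. Satisfied.

Invalid — quorum requirement not satisfied.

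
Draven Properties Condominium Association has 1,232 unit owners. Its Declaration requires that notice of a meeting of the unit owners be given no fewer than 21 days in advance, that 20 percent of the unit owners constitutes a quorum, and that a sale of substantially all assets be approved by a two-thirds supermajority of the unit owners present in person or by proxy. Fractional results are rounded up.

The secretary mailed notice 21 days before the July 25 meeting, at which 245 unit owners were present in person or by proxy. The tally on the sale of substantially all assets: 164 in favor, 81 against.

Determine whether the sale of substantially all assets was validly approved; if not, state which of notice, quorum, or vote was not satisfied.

Invalid — quorum requirement not satisfied.

Notice: 21 days given; 21 required. Satisfied.
Quorum: 20% of 1,232 = 246.40, rounded up to 247; 245 present. Not satisfied.
Vote: requires two-thirds of those present (245); 2/3 of 245 = 163.33, rounded up to 164, so 164 needed; 164 in favor. Satisfied.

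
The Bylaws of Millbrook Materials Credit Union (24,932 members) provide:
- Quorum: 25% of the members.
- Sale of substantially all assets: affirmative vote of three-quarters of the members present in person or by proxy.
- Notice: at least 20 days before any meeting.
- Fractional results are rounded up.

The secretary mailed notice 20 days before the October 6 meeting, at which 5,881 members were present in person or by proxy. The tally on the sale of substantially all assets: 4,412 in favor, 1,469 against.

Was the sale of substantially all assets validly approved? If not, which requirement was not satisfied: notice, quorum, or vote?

Notice: 20 days given; 20 required. Satisfied.
Quorum: 25% of 24,932 = 6,233; 5,881 present. Not satisfied.
Vote: requires three-fourths of those present (5,881); 3/4 of 5881 = 4410.75, rounded up to 4411, so 4,411 needed; 4,412 in favor. Satisfied.

Invalid — quorum requirement not satisfied.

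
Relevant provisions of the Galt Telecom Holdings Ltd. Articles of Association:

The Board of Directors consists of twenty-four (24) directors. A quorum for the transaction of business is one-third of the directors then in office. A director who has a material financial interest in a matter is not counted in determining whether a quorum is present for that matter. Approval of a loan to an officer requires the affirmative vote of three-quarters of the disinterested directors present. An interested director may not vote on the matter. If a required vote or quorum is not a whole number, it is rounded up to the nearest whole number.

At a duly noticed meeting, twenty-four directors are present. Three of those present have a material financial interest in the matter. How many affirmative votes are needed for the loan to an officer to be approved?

The loan to an officer requires three-fourths of the disinterested directors present (24 − 3 = 21).
3/4 of 21 = 15.75, rounded up to 16.

16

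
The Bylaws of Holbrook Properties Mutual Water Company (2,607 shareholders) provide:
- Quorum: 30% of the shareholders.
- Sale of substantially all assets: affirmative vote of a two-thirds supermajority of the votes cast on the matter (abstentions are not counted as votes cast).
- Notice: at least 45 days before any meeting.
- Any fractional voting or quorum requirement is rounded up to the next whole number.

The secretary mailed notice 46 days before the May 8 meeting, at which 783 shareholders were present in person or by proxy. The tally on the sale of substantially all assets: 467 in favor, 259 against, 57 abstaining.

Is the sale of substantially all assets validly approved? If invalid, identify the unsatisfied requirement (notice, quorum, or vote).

Notice: 46 days given; 45 required. Satisfied.
Quorum: 30% of 2,607 = 782.10, rounded up to 783; 783 present. Satisfied.
Vote: requires two-thirds of the votes cast (783 − 57 abstaining = 726); 2/3 of 726 = 484, so 484 needed; 467 in favor. Not satisfied.

Invalid — vote requirement not satisfied.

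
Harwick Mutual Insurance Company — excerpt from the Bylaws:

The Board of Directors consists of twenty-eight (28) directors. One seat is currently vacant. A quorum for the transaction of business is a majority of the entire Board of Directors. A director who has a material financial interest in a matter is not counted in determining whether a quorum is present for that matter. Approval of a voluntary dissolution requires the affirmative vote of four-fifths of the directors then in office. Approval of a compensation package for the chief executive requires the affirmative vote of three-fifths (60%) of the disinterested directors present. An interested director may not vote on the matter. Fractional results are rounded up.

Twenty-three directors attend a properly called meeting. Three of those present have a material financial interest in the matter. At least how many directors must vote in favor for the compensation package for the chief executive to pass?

The compensation package for the chief executive requires three-fifths of the disinterested directors present (23 − 3 = 20).
3/5 of 20 = 12.

12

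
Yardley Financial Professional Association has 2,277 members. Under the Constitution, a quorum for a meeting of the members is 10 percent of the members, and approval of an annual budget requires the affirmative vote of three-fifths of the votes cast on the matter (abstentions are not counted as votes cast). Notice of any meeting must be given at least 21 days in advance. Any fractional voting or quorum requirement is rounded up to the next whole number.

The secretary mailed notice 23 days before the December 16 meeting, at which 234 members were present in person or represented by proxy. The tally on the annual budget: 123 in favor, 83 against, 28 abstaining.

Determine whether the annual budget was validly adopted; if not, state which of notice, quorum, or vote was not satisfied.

Invalid — vote requirement not satisfied.

Notice: 23 days given; 21 required. Satisfied.
Quorum: 10% of 2,277 = 227.70, rounded up to 228; 234 present. Satisfied.
Vote: requires three-fifths of the votes cast (234 − 28 abstaining = 206); 3/5 of 206 = 123.60, rounded up to 124, so 124 needed; 123 in favor. Not satisfied.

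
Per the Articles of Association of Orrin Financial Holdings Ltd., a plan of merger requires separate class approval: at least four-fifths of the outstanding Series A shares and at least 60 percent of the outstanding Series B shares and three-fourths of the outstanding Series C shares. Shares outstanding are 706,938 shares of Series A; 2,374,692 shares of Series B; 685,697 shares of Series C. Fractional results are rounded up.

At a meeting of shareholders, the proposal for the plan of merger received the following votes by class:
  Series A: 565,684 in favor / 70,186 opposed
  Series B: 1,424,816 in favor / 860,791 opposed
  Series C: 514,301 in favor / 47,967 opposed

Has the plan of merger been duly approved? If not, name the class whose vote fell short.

Series A: 4/5 of 706938 = 565550.40, rounded up to 565551; 565,551 required, 565,684 in favor — approved.
Series B: 3/5 of 2374692 = 1424815.20, rounded up to 1424816; 1,424,816 required, 1,424,816 in favor — approved.
Series C: 3/4 of 685697 = 514272.75, rounded up to 514273; 514,273 required, 514,301 in favor — approved.

Approved — every class gave the required vote.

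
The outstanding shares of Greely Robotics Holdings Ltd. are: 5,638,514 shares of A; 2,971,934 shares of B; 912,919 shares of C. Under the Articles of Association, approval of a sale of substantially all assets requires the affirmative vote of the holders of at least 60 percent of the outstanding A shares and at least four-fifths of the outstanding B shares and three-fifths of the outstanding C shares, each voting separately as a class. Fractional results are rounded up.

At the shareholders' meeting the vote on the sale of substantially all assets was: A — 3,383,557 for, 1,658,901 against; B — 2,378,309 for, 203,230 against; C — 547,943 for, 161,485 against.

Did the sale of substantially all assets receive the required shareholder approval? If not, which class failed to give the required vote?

A: 3/5 of 5638514 = 3383108.40, rounded up to 3383109; 3,383,109 required, 3,383,557 in favor — approved.
B: 4/5 of 2971934 = 2377547.20, rounded up to 2377548; 2,377,548 required, 2,378,309 in favor — approved.
C: 3/5 of 912919 = 547751.40, rounded up to 547752; 547,752 required, 547,943 in favor — approved.

Approved — every class gave the required vote.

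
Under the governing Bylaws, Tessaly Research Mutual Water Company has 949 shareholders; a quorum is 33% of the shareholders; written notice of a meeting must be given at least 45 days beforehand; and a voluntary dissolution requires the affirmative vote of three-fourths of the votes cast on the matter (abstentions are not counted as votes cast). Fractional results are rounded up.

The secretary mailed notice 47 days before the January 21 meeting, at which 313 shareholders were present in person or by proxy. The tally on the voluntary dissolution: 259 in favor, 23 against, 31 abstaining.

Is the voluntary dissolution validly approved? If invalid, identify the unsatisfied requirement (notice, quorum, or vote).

Notice: 47 days given; 45 required. Satisfied.
Quorum: 33% of 949 = 313.17, rounded up to 314; 313 present. Not satisfied.
Vote: requires three-fourths of the votes cast (313 − 31 abstaining = 282); 3/4 of 282 = 211.50, rounded up to 212, so 212 needed; 259 in favor. Satisfied.

Invalid — quorum requirement not satisfied.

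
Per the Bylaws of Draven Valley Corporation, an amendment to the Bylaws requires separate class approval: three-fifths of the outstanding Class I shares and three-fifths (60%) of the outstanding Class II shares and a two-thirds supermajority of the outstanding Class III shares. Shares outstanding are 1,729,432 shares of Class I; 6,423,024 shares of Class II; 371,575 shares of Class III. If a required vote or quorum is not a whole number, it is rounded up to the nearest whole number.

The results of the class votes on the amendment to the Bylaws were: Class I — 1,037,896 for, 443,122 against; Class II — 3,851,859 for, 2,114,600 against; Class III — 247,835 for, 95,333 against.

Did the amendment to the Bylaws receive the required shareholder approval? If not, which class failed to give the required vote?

Class I: 3/5 of 1729432 = 1037659.20, rounded up to 1037660; 1,037,660 required, 1,037,896 in favor — approved.
Class II: 3/5 of 6423024 = 3853814.40, rounded up to 3853815; 3,853,815 required, 3,851,859 in favor — not approved.
Class III: 2/3 of 371575 = 247716.67, rounded up to 247717; 247,717 required, 247,835 in favor — approved.

Not approved — the Class II shares did not give the required vote.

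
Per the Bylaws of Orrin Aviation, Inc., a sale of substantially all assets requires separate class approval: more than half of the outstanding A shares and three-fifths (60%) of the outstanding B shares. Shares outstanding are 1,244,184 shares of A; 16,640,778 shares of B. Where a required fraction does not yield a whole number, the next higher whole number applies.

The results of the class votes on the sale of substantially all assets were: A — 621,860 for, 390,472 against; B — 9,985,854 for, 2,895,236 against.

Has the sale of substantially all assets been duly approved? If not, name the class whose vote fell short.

A: a majority of 1244184 is 622093; 622,093 required, 621,860 in favor — not approved.
B: 3/5 of 16640778 = 9984466.80, rounded up to 9984467; 9,984,467 required, 9,985,854 in favor — approved.

Not approved — the A shares did not give the required vote.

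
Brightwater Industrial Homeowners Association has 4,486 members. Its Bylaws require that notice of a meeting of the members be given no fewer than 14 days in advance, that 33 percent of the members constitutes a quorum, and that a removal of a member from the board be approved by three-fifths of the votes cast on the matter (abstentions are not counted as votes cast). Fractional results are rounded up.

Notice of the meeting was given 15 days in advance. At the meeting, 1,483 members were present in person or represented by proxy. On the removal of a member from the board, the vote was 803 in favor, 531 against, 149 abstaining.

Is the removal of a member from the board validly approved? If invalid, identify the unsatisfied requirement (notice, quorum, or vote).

Valid — all requirements satisfied.

Notice: 15 days given; 14 required. Satisfied.
Quorum: 33% of 4,486 = 1,480.38, rounded up to 1,481; 1,483 present. Satisfied.
Vote: requires three-fifths of the votes cast (1,483 − 149 abstaining = 1,334); 3/5 of 1334 = 800.40, rounded up to 801, so 801 needed; 803 in favor. Satisfied.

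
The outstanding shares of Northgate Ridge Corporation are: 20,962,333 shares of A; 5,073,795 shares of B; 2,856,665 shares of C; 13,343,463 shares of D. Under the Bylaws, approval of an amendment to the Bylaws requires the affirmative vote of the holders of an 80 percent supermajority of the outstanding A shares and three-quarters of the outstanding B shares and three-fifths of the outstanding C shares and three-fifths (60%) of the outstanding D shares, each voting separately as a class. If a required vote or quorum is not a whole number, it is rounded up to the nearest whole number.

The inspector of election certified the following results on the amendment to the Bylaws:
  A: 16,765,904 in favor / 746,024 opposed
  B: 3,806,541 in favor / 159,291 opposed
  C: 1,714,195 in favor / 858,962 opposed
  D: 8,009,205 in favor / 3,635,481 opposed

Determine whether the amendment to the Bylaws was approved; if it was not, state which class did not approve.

Not approved — the A shares did not give the required vote.

A: 4/5 of 20962333 = 16769866.40, rounded up to 16769867; 16,769,867 required, 16,765,904 in favor — not approved.
B: 3/4 of 5073795 = 3805346.25, rounded up to 3805347; 3,805,347 required, 3,806,541 in favor — approved.
C: 3/5 of 2856665 = 1713999; 1,713,999 required, 1,714,195 in favor — approved.
D: 3/5 of 13343463 = 8006077.80, rounded up to 8006078; 8,006,078 required, 8,009,205 in favor — approved.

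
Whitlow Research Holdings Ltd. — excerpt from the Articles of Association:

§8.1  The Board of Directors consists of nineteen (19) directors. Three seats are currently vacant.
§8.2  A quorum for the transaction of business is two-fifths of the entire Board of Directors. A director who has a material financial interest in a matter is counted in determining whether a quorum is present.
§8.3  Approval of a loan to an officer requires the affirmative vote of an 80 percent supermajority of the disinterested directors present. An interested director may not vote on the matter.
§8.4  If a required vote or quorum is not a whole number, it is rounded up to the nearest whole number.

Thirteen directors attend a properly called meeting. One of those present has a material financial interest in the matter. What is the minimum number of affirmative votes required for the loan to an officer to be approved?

10

The loan to an officer requires four-fifths of the disinterested directors present (13 − 1 = 12).
4/5 of 12 = 9.60, rounded up to 10.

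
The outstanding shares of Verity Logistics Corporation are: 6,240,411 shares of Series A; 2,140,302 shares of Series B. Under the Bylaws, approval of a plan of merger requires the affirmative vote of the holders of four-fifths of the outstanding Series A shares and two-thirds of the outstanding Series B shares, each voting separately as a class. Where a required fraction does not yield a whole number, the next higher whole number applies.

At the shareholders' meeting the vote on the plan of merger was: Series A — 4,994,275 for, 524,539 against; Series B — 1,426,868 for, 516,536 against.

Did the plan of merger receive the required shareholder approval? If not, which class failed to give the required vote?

Series A: 4/5 of 6240411 = 4992328.80, rounded up to 4992329; 4,992,329 required, 4,994,275 in favor — approved.
Series B: 2/3 of 2140302 = 1426868; 1,426,868 required, 1,426,868 in favor — approved.

Approved — every class gave the required vote.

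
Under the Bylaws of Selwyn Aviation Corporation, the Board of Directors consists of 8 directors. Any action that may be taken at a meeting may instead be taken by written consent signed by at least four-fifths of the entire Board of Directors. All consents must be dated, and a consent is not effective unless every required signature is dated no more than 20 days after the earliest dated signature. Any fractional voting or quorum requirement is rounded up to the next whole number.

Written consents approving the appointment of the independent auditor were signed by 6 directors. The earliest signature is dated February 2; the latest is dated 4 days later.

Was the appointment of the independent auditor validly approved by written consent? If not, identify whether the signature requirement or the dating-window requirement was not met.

Not effective — insufficient signatures.

Signatures required: at least four-fifths of 8 — 4/5 of 8 = 6.40, rounded up to 7, so 7 needed; 6 signed. Insufficient.
Dating window: the latest signature is 4 days after the earliest; the limit is 20 days. Within the window.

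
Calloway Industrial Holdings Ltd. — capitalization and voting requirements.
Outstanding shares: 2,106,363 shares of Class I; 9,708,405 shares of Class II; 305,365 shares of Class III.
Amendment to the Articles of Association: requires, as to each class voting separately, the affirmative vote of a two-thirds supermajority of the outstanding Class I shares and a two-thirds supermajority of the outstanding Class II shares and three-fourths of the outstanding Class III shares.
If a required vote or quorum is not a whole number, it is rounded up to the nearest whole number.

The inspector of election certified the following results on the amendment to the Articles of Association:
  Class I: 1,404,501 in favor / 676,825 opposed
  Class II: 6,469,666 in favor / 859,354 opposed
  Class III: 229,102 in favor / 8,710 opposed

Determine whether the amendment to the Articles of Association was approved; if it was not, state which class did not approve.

Not approved — the Class II shares did not give the required vote.

Class I: 2/3 of 2106363 = 1404242; 1,404,242 required, 1,404,501 in favor — approved.
Class II: 2/3 of 9708405 = 6472270; 6,472,270 required, 6,469,666 in favor — not approved.
Class III: 3/4 of 305365 = 229023.75, rounded up to 229024; 229,024 required, 229,102 in favor — approved.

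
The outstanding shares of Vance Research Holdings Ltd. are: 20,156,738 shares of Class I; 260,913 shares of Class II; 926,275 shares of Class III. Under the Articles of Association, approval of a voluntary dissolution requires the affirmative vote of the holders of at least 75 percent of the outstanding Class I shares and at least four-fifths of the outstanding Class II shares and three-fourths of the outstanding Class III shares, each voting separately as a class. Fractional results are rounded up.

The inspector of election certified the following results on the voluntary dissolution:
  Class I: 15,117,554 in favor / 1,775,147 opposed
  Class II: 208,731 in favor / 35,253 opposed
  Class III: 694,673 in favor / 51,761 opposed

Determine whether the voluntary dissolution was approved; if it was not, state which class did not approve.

Class I: 3/4 of 20156738 = 15117553.50, rounded up to 15117554; 15,117,554 required, 15,117,554 in favor — approved.
Class II: 4/5 of 260913 = 208730.40, rounded up to 208731; 208,731 required, 208,731 in favor — approved.
Class III: 3/4 of 926275 = 694706.25, rounded up to 694707; 694,707 required, 694,673 in favor — not approved.

Not approved — the Class III shares did not give the required vote.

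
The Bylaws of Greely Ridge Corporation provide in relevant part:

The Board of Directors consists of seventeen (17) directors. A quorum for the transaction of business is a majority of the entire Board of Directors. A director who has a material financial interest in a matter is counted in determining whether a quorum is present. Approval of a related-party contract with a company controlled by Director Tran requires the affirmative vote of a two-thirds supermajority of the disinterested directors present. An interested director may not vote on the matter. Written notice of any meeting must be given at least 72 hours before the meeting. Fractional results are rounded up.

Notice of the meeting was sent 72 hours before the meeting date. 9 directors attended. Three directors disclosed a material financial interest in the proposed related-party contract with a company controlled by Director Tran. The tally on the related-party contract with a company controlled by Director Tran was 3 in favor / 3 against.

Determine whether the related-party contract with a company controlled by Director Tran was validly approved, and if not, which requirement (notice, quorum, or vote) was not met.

Notice: 72 hours given; 72 required (72 ≥ 72). Satisfied.
Quorum: 9 present (interested directors count toward quorum); quorum is 9. Satisfied.
Vote: the related-party contract with a company controlled by Director Tran requires two-thirds of the disinterested directors present (9 − 3 = 6). 2/3 of 6 = 4, so 4 affirmative votes are needed; 3 voted in favor. Not satisfied.

Invalid — vote requirement not satisfied.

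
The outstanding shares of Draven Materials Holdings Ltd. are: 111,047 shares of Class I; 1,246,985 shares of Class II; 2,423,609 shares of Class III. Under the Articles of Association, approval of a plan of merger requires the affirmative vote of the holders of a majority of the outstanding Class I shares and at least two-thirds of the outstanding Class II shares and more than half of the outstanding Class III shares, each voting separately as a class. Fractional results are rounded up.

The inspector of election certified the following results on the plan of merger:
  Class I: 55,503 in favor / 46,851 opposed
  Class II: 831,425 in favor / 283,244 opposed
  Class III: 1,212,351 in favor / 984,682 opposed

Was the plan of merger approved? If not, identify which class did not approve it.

Not approved — the Class I shares did not give the required vote.

Class I: a majority of 111047 is 55524; 55,524 required, 55,503 in favor — not approved.
Class II: 2/3 of 1246985 = 831323.33, rounded up to 831324; 831,324 required, 831,425 in favor — approved.
Class III: a majority of 2423609 is 1211805; 1,211,805 required, 1,212,351 in favor — approved.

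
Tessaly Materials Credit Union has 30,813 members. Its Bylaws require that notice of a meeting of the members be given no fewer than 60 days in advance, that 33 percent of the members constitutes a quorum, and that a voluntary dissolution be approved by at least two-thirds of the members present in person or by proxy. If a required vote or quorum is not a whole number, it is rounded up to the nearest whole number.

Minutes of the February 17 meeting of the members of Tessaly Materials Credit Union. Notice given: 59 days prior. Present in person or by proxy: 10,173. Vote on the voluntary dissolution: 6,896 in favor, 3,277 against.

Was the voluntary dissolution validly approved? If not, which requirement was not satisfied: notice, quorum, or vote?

Notice: 59 days given; 60 required. Not satisfied.
Quorum: 33% of 30,813 = 10,168.29, rounded up to 10,169; 10,173 present. Satisfied.
Vote: requires two-thirds of those present (10,173); 2/3 of 10173 = 6782, so 6,782 needed; 6,896 in favor. Satisfied.

Invalid — notice requirement not satisfied.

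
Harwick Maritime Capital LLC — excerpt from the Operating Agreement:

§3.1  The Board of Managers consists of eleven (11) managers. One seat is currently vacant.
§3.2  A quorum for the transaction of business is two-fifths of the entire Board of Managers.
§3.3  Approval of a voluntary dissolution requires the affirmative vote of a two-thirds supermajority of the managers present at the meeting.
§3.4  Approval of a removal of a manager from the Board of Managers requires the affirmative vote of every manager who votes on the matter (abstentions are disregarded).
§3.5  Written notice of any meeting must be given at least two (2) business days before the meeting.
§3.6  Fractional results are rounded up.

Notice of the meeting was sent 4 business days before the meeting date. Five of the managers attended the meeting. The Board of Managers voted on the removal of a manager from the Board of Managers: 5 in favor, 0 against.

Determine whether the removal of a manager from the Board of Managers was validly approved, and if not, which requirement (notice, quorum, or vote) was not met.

Notice: 4 business days given; 2 required (4 ≥ 2). Satisfied.
Quorum: 5 present; quorum is 5. Satisfied.
Vote: the removal of a manager from the Board of Managers requires the unanimous vote of the votes cast (5). Unanimous means all 5, so 5 affirmative votes are needed; 5 voted in favor. Satisfied.

Valid — all requirements satisfied.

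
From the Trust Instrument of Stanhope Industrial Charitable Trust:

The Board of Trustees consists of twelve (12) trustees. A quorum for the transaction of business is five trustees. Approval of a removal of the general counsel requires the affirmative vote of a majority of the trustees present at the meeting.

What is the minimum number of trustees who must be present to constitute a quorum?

The quorum is fixed at 5.

5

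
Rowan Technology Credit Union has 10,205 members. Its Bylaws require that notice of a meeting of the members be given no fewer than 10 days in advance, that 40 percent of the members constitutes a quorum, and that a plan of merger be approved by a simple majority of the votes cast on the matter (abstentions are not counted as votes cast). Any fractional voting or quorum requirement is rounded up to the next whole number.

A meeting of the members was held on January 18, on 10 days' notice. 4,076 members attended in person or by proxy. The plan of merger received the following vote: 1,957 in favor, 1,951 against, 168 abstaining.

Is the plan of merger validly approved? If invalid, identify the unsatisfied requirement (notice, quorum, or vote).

Invalid — quorum requirement not satisfied.

Notice: 10 days given; 10 required. Satisfied.
Quorum: 40% of 10,205 = 4,082; 4,076 present. Not satisfied.
Vote: requires a majority of the votes cast (4,076 − 168 abstaining = 3,908); a majority of 3908 is 1955, so 1,955 needed; 1,957 in favor. Satisfied.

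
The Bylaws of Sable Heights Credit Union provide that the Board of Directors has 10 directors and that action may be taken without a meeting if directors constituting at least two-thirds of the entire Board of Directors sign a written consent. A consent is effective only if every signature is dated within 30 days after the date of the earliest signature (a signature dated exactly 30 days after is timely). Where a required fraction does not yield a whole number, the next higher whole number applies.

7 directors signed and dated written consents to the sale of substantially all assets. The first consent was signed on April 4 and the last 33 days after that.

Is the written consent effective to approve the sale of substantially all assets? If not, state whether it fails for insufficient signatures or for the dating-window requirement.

Not effective — dating-window requirement not satisfied.

Signatures required: at least two-thirds of 10 — 2/3 of 10 = 6.67, rounded up to 7, so 7 needed; 7 signed. Sufficient.
Dating window: the latest signature is 33 days after the earliest; the limit is 30 days. Outside the window.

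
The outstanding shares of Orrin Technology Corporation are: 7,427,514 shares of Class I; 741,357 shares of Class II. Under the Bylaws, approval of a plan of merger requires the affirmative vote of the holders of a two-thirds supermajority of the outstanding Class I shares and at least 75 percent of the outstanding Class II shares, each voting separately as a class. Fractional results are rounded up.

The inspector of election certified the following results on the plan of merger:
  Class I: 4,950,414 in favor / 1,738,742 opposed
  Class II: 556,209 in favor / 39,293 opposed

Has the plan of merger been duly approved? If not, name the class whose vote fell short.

Not approved — the Class I shares did not give the required vote.

Class I: 2/3 of 7427514 = 4951676; 4,951,676 required, 4,950,414 in favor — not approved.
Class II: 3/4 of 741357 = 556017.75, rounded up to 556018; 556,018 required, 556,209 in favor — approved.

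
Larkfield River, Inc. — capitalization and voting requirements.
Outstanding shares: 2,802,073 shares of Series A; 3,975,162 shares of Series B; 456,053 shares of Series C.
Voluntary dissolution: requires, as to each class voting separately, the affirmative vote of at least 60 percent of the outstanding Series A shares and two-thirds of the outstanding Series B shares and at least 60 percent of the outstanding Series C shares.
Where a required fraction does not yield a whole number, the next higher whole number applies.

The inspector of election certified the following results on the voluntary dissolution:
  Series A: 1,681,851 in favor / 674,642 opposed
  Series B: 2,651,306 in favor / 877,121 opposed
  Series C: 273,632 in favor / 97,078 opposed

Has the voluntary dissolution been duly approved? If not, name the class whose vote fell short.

Series A: 3/5 of 2802073 = 1681243.80, rounded up to 1681244; 1,681,244 required, 1,681,851 in favor — approved.
Series B: 2/3 of 3975162 = 2650108; 2,650,108 required, 2,651,306 in favor — approved.
Series C: 3/5 of 456053 = 273631.80, rounded up to 273632; 273,632 required, 273,632 in favor — approved.

Approved — every class gave the required vote.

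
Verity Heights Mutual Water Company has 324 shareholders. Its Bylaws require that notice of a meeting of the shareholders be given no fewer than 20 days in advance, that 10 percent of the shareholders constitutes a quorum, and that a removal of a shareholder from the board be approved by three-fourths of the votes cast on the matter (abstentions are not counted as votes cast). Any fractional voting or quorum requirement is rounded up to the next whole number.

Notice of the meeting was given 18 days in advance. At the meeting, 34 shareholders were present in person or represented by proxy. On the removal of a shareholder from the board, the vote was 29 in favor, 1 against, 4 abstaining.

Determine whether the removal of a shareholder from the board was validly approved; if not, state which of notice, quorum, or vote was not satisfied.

Notice: 18 days given; 20 required. Not satisfied.
Quorum: 10% of 324 = 32.40, rounded up to 33; 34 present. Satisfied.
Vote: requires three-fourths of the votes cast (34 − 4 abstaining = 30); 3/4 of 30 = 22.50, rounded up to 23, so 23 needed; 29 in favor. Satisfied.

Invalid — notice requirement not satisfied.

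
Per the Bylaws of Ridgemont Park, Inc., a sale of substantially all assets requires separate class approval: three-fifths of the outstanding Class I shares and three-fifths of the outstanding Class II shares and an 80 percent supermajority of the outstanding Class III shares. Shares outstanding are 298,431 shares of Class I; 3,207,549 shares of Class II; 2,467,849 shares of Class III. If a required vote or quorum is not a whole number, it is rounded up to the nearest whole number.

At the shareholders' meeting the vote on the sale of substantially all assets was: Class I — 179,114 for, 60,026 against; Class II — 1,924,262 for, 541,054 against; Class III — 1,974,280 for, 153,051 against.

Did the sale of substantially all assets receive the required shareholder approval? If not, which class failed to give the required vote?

Class I: 3/5 of 298431 = 179058.60, rounded up to 179059; 179,059 required, 179,114 in favor — approved.
Class II: 3/5 of 3207549 = 1924529.40, rounded up to 1924530; 1,924,530 required, 1,924,262 in favor — not approved.
Class III: 4/5 of 2467849 = 1974279.20, rounded up to 1974280; 1,974,280 required, 1,974,280 in favor — approved.

Not approved — the Class II shares did not give the required vote.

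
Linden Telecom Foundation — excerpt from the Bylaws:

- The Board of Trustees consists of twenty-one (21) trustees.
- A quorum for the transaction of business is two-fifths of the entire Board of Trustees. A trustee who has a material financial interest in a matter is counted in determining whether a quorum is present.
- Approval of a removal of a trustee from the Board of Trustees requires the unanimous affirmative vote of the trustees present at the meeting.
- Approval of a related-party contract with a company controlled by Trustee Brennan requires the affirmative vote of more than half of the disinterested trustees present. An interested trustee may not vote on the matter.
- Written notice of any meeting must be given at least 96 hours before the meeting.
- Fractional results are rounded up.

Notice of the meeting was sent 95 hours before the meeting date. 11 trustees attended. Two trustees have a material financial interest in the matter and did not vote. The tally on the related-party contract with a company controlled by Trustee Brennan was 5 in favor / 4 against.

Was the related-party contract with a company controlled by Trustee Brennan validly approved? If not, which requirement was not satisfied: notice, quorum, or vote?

Invalid — notice requirement not satisfied.

Notice: 95 hours given; 96 required (95 < 96). Not satisfied.
Quorum: 11 present (interested trustees count toward quorum); quorum is 9. Satisfied.
Vote: the related-party contract with a company controlled by Trustee Brennan requires a majority of the disinterested trustees present (11 − 2 = 9). A majority of 9 is 5, so 5 affirmative votes are needed; 5 voted in favor. Satisfied.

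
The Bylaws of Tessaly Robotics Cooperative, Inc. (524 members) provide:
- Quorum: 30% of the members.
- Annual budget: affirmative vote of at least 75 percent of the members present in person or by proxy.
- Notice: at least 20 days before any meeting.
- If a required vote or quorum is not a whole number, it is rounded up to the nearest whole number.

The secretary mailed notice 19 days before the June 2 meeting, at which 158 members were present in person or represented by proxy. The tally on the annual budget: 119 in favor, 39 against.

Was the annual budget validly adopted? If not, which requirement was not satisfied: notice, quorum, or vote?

Notice: 19 days given; 20 required. Not satisfied.
Quorum: 30% of 524 = 157.20, rounded up to 158; 158 present. Satisfied.
Vote: requires three-fourths of those present (158); 3/4 of 158 = 118.50, rounded up to 119, so 119 needed; 119 in favor. Satisfied.

Invalid — notice requirement not satisfied.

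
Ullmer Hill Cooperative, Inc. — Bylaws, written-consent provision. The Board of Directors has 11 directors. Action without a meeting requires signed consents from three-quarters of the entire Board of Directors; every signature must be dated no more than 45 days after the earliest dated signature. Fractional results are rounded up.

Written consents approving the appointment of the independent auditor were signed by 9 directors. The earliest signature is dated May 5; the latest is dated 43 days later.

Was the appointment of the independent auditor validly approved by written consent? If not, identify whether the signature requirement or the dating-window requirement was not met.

Signatures required: three-quarters of 11 — 3/4 of 11 = 8.25, rounded up to 9, so 9 needed; 9 signed. Sufficient.
Dating window: the latest signature is 43 days after the earliest; the limit is 45 days. Within the window.

Effective — both the signature and dating-window requirements are satisfied.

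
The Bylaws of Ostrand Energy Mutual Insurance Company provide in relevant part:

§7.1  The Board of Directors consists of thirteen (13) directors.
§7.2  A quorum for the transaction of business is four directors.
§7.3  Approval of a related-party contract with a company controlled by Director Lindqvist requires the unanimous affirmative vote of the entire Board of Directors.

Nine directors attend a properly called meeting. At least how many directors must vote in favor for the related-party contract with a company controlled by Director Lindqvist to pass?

The related-party contract with a company controlled by Director Lindqvist requires the unanimous vote of the entire Board of Directors (13).
Unanimous means all 13.
(Only 9 can vote, so the related-party contract with a company controlled by Director Lindqvist cannot pass at this meeting, but the required vote is still 13.)

13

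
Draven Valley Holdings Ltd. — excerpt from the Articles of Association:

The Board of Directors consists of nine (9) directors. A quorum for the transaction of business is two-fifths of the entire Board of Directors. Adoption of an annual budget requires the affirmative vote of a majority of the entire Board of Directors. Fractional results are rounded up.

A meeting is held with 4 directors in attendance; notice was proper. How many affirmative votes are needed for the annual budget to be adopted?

The annual budget requires a majority of the entire Board of Directors (9).
A majority of 9 is 5.
(Only 4 can vote, so the annual budget cannot pass at this meeting, but the required vote is still 5.)

5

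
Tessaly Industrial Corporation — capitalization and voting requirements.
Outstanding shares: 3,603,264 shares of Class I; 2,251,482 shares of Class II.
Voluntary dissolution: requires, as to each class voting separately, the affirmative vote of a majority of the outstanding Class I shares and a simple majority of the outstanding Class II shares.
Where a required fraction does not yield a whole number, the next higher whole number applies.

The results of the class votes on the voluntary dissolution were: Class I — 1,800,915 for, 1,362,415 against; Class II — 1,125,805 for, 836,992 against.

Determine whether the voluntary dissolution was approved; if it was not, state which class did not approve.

Class I: a majority of 3603264 is 1801633; 1,801,633 required, 1,800,915 in favor — not approved.
Class II: a majority of 2251482 is 1125742; 1,125,742 required, 1,125,805 in favor — approved.

Not approved — the Class I shares did not give the required vote.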